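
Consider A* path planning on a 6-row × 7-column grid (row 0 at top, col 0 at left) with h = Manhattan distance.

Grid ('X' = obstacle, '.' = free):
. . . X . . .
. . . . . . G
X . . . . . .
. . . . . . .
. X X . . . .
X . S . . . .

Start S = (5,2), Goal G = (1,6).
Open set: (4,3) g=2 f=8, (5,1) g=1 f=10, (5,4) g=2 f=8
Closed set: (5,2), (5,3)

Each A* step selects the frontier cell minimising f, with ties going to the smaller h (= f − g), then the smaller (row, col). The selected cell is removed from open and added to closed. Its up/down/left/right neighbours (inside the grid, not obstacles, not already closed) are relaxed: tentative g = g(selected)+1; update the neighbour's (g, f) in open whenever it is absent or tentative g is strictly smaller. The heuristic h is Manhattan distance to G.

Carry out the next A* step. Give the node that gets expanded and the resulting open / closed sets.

step 1: expand (4,3) (f=8, h=6) → closed; open now [(3,3) g=3 f=8, (4,4) g=3 f=8, (5,1) g=1 f=10, (5,4) g=2 f=8]

expanded=(4,3); open=[(3,3) g=3 f=8, (4,4) g=3 f=8, (5,1) g=1 f=10, (5,4) g=2 f=8]; closed=[(4,3), (5,2), (5,3)]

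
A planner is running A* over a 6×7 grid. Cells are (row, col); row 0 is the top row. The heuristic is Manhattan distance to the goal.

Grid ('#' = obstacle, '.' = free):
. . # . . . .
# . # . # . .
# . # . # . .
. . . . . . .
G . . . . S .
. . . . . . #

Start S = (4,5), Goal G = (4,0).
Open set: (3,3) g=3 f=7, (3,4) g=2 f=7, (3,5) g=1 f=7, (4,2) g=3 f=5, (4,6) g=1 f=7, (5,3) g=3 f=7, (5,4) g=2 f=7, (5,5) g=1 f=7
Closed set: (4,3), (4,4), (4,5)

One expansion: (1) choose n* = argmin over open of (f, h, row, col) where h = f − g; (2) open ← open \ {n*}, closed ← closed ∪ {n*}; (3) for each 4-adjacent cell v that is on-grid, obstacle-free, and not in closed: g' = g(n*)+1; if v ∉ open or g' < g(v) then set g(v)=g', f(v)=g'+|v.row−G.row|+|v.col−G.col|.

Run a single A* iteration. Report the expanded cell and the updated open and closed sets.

expanded=(4,2); open=[(3,2) g=4 f=7, (3,3) g=3 f=7, (3,4) g=2 f=7, (3,5) g=1 f=7, (4,1) g=4 f=5, (4,6) g=1 f=7, (5,2) g=4 f=7, (5,3) g=3 f=7, (5,4) g=2 f=7, (5,5) g=1 f=7]; closed=[(4,2), (4,3), (4,4), (4,5)]

step 1: expand (4,2) (f=5, h=2) → closed; open now [(3,2) g=4 f=7, (3,3) g=3 f=7, (3,4) g=2 f=7, (3,5) g=1 f=7, (4,1) g=4 f=5, (4,6) g=1 f=7, (5,2) g=4 f=7, (5,3) g=3 f=7, (5,4) g=2 f=7, (5,5) g=1 f=7]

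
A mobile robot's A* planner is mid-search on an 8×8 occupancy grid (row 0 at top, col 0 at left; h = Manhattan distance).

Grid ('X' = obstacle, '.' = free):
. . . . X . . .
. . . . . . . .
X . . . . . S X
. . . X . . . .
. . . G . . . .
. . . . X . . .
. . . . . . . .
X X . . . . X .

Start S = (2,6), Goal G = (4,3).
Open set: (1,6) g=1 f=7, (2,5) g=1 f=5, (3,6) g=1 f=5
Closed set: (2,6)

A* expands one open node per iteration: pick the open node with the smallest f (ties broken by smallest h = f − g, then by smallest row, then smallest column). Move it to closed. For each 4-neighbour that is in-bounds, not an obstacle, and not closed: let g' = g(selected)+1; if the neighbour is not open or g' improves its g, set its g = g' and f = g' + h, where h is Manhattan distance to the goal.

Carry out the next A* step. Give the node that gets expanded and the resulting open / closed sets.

expanded=(2,5); open=[(1,5) g=2 f=7, (1,6) g=1 f=7, (2,4) g=2 f=5, (3,5) g=2 f=5, (3,6) g=1 f=5]; closed=[(2,5), (2,6)]

step 1: expand (2,5) (f=5, h=4) → closed; open now [(1,5) g=2 f=7, (1,6) g=1 f=7, (2,4) g=2 f=5, (3,5) g=2 f=5, (3,6) g=1 f=5]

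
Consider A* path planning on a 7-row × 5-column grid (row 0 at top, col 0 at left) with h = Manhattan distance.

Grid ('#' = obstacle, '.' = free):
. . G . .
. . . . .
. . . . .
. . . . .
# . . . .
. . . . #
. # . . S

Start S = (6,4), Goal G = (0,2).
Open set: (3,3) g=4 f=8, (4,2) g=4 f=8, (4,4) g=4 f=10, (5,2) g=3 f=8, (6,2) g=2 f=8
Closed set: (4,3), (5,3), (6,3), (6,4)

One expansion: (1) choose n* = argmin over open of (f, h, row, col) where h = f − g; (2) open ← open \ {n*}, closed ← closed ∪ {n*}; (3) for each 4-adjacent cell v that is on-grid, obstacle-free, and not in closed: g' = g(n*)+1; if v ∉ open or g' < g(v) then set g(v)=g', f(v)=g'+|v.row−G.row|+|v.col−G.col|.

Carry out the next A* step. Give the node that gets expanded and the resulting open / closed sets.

step 1: expand (3,3) (f=8, h=4) → closed; open now [(2,3) g=5 f=8, (3,2) g=5 f=8, (3,4) g=5 f=10, (4,2) g=4 f=8, (4,4) g=4 f=10, (5,2) g=3 f=8, (6,2) g=2 f=8]

expanded=(3,3); open=[(2,3) g=5 f=8, (3,2) g=5 f=8, (3,4) g=5 f=10, (4,2) g=4 f=8, (4,4) g=4 f=10, (5,2) g=3 f=8, (6,2) g=2 f=8]; closed=[(3,3), (4,3), (5,3), (6,3), (6,4)]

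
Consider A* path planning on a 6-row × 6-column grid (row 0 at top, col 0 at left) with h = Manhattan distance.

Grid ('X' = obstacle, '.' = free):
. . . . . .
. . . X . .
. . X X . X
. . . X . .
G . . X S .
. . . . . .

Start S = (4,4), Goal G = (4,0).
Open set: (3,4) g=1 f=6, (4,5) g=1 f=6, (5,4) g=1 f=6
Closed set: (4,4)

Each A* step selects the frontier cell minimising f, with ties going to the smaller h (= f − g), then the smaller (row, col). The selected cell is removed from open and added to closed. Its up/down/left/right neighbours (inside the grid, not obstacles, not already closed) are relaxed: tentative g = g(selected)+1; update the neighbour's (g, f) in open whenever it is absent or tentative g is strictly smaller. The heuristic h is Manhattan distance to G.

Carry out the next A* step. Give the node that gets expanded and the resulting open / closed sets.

step 1: expand (3,4) (f=6, h=5) → closed; open now [(2,4) g=2 f=8, (3,5) g=2 f=8, (4,5) g=1 f=6, (5,4) g=1 f=6]

expanded=(3,4); open=[(2,4) g=2 f=8, (3,5) g=2 f=8, (4,5) g=1 f=6, (5,4) g=1 f=6]; closed=[(3,4), (4,4)]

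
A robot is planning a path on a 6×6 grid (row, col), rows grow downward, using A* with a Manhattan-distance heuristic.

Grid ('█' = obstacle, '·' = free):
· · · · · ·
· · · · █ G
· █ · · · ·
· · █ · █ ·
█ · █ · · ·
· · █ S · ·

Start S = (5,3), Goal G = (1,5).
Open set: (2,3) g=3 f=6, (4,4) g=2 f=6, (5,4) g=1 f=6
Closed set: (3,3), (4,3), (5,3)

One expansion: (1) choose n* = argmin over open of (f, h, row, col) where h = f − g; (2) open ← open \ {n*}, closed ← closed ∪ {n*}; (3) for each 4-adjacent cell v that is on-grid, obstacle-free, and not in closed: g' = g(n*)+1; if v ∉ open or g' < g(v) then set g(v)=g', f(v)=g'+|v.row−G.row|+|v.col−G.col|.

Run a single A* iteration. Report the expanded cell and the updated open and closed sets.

expanded=(2,3); open=[(1,3) g=4 f=6, (2,2) g=4 f=8, (2,4) g=4 f=6, (4,4) g=2 f=6, (5,4) g=1 f=6]; closed=[(2,3), (3,3), (4,3), (5,3)]

step 1: expand (2,3) (f=6, h=3) → closed; open now [(1,3) g=4 f=6, (2,2) g=4 f=8, (2,4) g=4 f=6, (4,4) g=2 f=6, (5,4) g=1 f=6]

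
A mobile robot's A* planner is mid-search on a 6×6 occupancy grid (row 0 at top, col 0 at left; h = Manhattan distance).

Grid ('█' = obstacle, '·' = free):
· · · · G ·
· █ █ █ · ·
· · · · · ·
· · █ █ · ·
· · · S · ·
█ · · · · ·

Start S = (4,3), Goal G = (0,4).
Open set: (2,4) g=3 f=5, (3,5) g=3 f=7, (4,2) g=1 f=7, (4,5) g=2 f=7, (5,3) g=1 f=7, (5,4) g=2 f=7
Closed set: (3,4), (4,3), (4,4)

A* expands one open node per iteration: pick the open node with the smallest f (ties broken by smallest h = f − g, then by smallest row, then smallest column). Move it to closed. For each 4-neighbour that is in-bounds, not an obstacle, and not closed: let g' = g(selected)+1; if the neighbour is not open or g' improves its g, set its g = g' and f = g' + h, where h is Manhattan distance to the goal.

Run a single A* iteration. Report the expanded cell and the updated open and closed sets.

step 1: expand (2,4) (f=5, h=2) → closed; open now [(1,4) g=4 f=5, (2,3) g=4 f=7, (2,5) g=4 f=7, (3,5) g=3 f=7, (4,2) g=1 f=7, (4,5) g=2 f=7, (5,3) g=1 f=7, (5,4) g=2 f=7]

expanded=(2,4); open=[(1,4) g=4 f=5, (2,3) g=4 f=7, (2,5) g=4 f=7, (3,5) g=3 f=7, (4,2) g=1 f=7, (4,5) g=2 f=7, (5,3) g=1 f=7, (5,4) g=2 f=7]; closed=[(2,4), (3,4), (4,3), (4,4)]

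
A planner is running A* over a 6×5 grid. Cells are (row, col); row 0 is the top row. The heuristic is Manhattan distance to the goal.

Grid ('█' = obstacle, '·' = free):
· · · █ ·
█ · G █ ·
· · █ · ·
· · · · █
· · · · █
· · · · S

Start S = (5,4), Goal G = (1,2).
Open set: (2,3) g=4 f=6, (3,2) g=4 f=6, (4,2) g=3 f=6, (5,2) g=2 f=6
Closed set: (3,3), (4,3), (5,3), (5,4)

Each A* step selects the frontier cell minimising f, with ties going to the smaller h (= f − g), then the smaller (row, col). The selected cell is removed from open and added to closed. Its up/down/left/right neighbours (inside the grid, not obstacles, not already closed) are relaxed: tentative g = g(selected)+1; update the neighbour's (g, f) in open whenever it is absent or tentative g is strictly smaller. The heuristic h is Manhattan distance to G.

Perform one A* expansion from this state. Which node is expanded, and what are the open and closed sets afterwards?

step 1: expand (2,3) (f=6, h=2) → closed; open now [(2,4) g=5 f=8, (3,2) g=4 f=6, (4,2) g=3 f=6, (5,2) g=2 f=6]

expanded=(2,3); open=[(2,4) g=5 f=8, (3,2) g=4 f=6, (4,2) g=3 f=6, (5,2) g=2 f=6]; closed=[(2,3), (3,3), (4,3), (5,3), (5,4)]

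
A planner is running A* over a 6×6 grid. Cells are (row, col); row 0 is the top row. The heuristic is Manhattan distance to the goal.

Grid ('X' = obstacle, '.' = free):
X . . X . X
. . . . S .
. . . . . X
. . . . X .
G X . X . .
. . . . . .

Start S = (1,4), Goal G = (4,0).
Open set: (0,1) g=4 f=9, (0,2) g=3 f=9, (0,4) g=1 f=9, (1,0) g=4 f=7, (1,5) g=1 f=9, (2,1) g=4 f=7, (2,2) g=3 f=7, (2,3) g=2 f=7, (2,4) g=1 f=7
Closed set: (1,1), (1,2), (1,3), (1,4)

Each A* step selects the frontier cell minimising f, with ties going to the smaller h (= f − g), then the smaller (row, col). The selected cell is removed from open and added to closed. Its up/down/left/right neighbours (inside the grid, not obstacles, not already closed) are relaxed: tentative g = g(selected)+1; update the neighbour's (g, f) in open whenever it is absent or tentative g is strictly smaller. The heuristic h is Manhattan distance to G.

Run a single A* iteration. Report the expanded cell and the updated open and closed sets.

expanded=(1,0); open=[(0,1) g=4 f=9, (0,2) g=3 f=9, (0,4) g=1 f=9, (1,5) g=1 f=9, (2,0) g=5 f=7, (2,1) g=4 f=7, (2,2) g=3 f=7, (2,3) g=2 f=7, (2,4) g=1 f=7]; closed=[(1,0), (1,1), (1,2), (1,3), (1,4)]

step 1: expand (1,0) (f=7, h=3) → closed; open now [(0,1) g=4 f=9, (0,2) g=3 f=9, (0,4) g=1 f=9, (1,5) g=1 f=9, (2,0) g=5 f=7, (2,1) g=4 f=7, (2,2) g=3 f=7, (2,3) g=2 f=7, (2,4) g=1 f=7]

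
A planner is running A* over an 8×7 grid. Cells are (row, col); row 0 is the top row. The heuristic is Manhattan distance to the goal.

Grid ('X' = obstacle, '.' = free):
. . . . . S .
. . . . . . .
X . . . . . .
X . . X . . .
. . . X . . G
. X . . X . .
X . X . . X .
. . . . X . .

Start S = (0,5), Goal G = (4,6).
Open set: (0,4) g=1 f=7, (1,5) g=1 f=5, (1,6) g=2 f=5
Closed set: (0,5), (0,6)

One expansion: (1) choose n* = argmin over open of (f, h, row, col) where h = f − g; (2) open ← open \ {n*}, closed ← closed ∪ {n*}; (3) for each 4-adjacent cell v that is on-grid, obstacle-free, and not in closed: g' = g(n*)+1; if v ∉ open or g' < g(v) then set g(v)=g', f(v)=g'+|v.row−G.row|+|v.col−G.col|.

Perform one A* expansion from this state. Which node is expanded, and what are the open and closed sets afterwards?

step 1: expand (1,6) (f=5, h=3) → closed; open now [(0,4) g=1 f=7, (1,5) g=1 f=5, (2,6) g=3 f=5]

expanded=(1,6); open=[(0,4) g=1 f=7, (1,5) g=1 f=5, (2,6) g=3 f=5]; closed=[(0,5), (0,6), (1,6)]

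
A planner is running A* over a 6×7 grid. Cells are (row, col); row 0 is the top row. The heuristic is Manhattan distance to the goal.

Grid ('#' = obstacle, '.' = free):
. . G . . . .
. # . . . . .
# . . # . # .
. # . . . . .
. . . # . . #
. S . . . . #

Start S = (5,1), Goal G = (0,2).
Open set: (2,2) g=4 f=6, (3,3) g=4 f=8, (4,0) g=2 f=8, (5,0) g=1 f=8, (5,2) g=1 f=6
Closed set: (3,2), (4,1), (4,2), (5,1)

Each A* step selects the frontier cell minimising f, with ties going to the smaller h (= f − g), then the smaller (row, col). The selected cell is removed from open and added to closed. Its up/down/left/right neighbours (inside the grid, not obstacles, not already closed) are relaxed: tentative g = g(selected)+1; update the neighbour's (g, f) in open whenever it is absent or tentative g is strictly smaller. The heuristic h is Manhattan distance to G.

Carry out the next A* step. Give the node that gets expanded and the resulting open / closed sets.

expanded=(2,2); open=[(1,2) g=5 f=6, (2,1) g=5 f=8, (3,3) g=4 f=8, (4,0) g=2 f=8, (5,0) g=1 f=8, (5,2) g=1 f=6]; closed=[(2,2), (3,2), (4,1), (4,2), (5,1)]

step 1: expand (2,2) (f=6, h=2) → closed; open now [(1,2) g=5 f=6, (2,1) g=5 f=8, (3,3) g=4 f=8, (4,0) g=2 f=8, (5,0) g=1 f=8, (5,2) g=1 f=6]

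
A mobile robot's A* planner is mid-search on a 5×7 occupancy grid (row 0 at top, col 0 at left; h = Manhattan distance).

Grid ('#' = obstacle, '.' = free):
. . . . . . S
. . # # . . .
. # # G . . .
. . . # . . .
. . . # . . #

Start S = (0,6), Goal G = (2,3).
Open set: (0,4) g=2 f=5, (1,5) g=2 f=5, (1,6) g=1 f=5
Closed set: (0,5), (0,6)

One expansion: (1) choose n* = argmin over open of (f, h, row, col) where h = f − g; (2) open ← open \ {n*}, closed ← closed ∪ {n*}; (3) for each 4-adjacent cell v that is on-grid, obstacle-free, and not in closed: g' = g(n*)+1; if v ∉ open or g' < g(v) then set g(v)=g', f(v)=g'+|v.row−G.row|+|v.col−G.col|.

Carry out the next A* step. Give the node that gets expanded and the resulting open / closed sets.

expanded=(0,4); open=[(0,3) g=3 f=5, (1,4) g=3 f=5, (1,5) g=2 f=5, (1,6) g=1 f=5]; closed=[(0,4), (0,5), (0,6)]

step 1: expand (0,4) (f=5, h=3) → closed; open now [(0,3) g=3 f=5, (1,4) g=3 f=5, (1,5) g=2 f=5, (1,6) g=1 f=5]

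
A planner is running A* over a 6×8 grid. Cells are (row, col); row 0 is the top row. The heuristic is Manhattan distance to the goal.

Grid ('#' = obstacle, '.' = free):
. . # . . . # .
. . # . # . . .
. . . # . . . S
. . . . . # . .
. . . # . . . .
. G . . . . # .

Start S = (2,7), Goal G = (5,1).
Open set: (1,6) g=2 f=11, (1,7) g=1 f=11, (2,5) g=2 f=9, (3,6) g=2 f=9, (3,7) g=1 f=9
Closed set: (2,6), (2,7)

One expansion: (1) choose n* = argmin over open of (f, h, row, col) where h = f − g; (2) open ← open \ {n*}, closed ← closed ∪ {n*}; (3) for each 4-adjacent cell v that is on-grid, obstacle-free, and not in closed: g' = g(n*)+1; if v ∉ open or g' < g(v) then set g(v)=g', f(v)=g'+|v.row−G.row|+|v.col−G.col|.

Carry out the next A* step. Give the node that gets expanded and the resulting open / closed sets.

step 1: expand (2,5) (f=9, h=7) → closed; open now [(1,5) g=3 f=11, (1,6) g=2 f=11, (1,7) g=1 f=11, (2,4) g=3 f=9, (3,6) g=2 f=9, (3,7) g=1 f=9]

expanded=(2,5); open=[(1,5) g=3 f=11, (1,6) g=2 f=11, (1,7) g=1 f=11, (2,4) g=3 f=9, (3,6) g=2 f=9, (3,7) g=1 f=9]; closed=[(2,5), (2,6), (2,7)]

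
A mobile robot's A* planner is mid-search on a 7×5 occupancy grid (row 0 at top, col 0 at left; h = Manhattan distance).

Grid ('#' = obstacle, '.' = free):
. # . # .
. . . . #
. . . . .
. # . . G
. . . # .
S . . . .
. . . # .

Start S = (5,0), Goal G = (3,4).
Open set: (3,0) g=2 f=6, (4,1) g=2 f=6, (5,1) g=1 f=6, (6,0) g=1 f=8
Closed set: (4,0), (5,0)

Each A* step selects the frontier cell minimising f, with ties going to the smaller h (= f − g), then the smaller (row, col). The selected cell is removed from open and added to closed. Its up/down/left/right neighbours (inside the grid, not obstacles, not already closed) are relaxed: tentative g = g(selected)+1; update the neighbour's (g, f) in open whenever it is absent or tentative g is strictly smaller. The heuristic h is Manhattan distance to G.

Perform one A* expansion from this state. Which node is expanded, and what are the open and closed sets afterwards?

step 1: expand (3,0) (f=6, h=4) → closed; open now [(2,0) g=3 f=8, (4,1) g=2 f=6, (5,1) g=1 f=6, (6,0) g=1 f=8]

expanded=(3,0); open=[(2,0) g=3 f=8, (4,1) g=2 f=6, (5,1) g=1 f=6, (6,0) g=1 f=8]; closed=[(3,0), (4,0), (5,0)]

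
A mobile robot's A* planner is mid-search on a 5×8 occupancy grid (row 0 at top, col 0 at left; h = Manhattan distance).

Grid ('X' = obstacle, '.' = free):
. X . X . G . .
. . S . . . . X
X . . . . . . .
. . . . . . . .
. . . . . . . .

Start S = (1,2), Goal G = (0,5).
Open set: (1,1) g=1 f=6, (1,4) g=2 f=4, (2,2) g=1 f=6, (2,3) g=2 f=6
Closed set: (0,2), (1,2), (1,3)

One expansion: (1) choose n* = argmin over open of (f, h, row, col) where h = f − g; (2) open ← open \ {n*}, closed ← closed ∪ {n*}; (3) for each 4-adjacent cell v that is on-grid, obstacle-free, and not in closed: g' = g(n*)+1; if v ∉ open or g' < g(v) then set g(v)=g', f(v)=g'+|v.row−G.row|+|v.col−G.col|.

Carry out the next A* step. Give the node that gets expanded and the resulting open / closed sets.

expanded=(1,4); open=[(0,4) g=3 f=4, (1,1) g=1 f=6, (1,5) g=3 f=4, (2,2) g=1 f=6, (2,3) g=2 f=6, (2,4) g=3 f=6]; closed=[(0,2), (1,2), (1,3), (1,4)]

step 1: expand (1,4) (f=4, h=2) → closed; open now [(0,4) g=3 f=4, (1,1) g=1 f=6, (1,5) g=3 f=4, (2,2) g=1 f=6, (2,3) g=2 f=6, (2,4) g=3 f=6]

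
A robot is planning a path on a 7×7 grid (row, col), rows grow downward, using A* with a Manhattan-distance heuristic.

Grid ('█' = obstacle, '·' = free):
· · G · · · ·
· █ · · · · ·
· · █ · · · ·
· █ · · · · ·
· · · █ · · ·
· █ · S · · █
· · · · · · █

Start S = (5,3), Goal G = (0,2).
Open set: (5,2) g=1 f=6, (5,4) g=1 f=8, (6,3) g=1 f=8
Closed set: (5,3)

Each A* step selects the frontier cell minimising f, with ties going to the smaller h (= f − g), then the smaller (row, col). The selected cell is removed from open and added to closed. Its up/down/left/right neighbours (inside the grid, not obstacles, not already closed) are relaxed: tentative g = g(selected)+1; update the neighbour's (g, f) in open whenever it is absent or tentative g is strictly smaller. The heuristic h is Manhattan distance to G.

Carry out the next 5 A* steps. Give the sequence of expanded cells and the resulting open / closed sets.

step 1: expand (5,2) (f=6, h=5) → closed; open now [(4,2) g=2 f=6, (5,4) g=1 f=8, (6,2) g=2 f=8, (6,3) g=1 f=8]
step 2: expand (4,2) (f=6, h=4) → closed; open now [(3,2) g=3 f=6, (4,1) g=3 f=8, (5,4) g=1 f=8, (6,2) g=2 f=8, (6,3) g=1 f=8]
step 3: expand (3,2) (f=6, h=3) → closed; open now [(3,3) g=4 f=8, (4,1) g=3 f=8, (5,4) g=1 f=8, (6,2) g=2 f=8, (6,3) g=1 f=8]
step 4: expand (3,3) (f=8, h=4) → closed; open now [(2,3) g=5 f=8, (3,4) g=5 f=10, (4,1) g=3 f=8, (5,4) g=1 f=8, (6,2) g=2 f=8, (6,3) g=1 f=8]
step 5: expand (2,3) (f=8, h=3) → closed; open now [(1,3) g=6 f=8, (2,4) g=6 f=10, (3,4) g=5 f=10, (4,1) g=3 f=8, (5,4) g=1 f=8, (6,2) g=2 f=8, (6,3) g=1 f=8]

order=[(5,2) → (4,2) → (3,2) → (3,3) → (2,3)]; open=[(1,3) g=6 f=8, (2,4) g=6 f=10, (3,4) g=5 f=10, (4,1) g=3 f=8, (5,4) g=1 f=8, (6,2) g=2 f=8, (6,3) g=1 f=8]; closed=[(2,3), (3,2), (3,3), (4,2), (5,2), (5,3)]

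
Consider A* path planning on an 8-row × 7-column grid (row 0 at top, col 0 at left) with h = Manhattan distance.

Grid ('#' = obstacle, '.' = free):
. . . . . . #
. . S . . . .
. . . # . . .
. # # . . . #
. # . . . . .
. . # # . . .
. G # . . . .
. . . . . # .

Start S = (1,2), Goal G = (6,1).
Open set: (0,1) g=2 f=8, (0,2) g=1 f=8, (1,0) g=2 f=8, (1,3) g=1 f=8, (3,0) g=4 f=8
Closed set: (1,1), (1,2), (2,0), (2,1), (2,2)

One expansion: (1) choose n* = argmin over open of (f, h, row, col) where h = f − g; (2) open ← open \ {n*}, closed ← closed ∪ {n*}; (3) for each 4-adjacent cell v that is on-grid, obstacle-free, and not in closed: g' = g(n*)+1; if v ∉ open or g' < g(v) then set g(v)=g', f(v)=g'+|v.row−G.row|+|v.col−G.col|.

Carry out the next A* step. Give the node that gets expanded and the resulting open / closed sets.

expanded=(3,0); open=[(0,1) g=2 f=8, (0,2) g=1 f=8, (1,0) g=2 f=8, (1,3) g=1 f=8, (4,0) g=5 f=8]; closed=[(1,1), (1,2), (2,0), (2,1), (2,2), (3,0)]

step 1: expand (3,0) (f=8, h=4) → closed; open now [(0,1) g=2 f=8, (0,2) g=1 f=8, (1,0) g=2 f=8, (1,3) g=1 f=8, (4,0) g=5 f=8]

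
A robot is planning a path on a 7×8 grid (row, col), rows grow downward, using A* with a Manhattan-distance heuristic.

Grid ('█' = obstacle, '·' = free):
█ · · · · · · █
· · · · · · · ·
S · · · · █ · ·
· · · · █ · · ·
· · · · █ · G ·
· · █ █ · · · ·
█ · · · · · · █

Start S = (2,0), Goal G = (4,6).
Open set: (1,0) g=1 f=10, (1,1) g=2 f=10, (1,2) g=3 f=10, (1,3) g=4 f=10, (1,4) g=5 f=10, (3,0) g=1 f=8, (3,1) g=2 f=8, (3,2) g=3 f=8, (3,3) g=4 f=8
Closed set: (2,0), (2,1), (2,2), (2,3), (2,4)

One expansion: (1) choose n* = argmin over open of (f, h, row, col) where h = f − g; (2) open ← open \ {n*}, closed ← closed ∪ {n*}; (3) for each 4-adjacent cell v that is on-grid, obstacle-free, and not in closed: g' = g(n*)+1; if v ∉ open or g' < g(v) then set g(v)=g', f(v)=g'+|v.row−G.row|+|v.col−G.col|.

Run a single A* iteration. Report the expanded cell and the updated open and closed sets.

expanded=(3,3); open=[(1,0) g=1 f=10, (1,1) g=2 f=10, (1,2) g=3 f=10, (1,3) g=4 f=10, (1,4) g=5 f=10, (3,0) g=1 f=8, (3,1) g=2 f=8, (3,2) g=3 f=8, (4,3) g=5 f=8]; closed=[(2,0), (2,1), (2,2), (2,3), (2,4), (3,3)]

step 1: expand (3,3) (f=8, h=4) → closed; open now [(1,0) g=1 f=10, (1,1) g=2 f=10, (1,2) g=3 f=10, (1,3) g=4 f=10, (1,4) g=5 f=10, (3,0) g=1 f=8, (3,1) g=2 f=8, (3,2) g=3 f=8, (4,3) g=5 f=8]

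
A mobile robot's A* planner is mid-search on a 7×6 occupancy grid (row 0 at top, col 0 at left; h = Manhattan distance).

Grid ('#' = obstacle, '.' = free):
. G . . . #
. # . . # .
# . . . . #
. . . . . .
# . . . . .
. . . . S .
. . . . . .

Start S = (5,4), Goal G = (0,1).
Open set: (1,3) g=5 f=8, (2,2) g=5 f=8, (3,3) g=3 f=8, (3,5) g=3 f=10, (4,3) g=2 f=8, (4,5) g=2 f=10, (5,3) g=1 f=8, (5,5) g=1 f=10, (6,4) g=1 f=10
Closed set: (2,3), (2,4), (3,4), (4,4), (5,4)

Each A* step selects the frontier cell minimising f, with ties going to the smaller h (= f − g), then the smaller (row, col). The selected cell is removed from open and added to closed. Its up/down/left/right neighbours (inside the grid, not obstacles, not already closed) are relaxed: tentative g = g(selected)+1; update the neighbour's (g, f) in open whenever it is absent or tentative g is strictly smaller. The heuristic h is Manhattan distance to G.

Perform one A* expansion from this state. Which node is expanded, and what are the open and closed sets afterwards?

step 1: expand (1,3) (f=8, h=3) → closed; open now [(0,3) g=6 f=8, (1,2) g=6 f=8, (2,2) g=5 f=8, (3,3) g=3 f=8, (3,5) g=3 f=10, (4,3) g=2 f=8, (4,5) g=2 f=10, (5,3) g=1 f=8, (5,5) g=1 f=10, (6,4) g=1 f=10]

expanded=(1,3); open=[(0,3) g=6 f=8, (1,2) g=6 f=8, (2,2) g=5 f=8, (3,3) g=3 f=8, (3,5) g=3 f=10, (4,3) g=2 f=8, (4,5) g=2 f=10, (5,3) g=1 f=8, (5,5) g=1 f=10, (6,4) g=1 f=10]; closed=[(1,3), (2,3), (2,4), (3,4), (4,4), (5,4)]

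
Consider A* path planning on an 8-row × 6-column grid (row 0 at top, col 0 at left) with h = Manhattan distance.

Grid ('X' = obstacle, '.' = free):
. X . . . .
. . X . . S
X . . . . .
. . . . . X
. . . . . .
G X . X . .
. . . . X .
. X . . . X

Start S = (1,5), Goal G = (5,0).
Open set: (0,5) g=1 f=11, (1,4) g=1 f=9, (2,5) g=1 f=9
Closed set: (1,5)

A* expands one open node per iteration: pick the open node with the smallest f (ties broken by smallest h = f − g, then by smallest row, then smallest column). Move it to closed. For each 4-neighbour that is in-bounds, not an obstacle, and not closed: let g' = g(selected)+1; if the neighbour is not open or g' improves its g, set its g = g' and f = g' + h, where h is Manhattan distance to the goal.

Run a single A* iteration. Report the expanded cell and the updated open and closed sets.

step 1: expand (1,4) (f=9, h=8) → closed; open now [(0,4) g=2 f=11, (0,5) g=1 f=11, (1,3) g=2 f=9, (2,4) g=2 f=9, (2,5) g=1 f=9]

expanded=(1,4); open=[(0,4) g=2 f=11, (0,5) g=1 f=11, (1,3) g=2 f=9, (2,4) g=2 f=9, (2,5) g=1 f=9]; closed=[(1,4), (1,5)]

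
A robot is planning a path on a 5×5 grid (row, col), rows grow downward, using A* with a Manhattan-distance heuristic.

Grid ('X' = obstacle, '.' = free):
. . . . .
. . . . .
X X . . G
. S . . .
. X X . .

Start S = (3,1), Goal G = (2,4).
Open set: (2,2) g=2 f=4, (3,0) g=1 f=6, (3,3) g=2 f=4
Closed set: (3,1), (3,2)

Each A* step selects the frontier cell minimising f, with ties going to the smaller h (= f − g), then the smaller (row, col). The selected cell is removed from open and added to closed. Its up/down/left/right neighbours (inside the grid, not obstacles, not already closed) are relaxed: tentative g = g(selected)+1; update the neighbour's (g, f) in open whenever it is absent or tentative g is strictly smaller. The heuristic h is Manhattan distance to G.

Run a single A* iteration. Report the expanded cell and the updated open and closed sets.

expanded=(2,2); open=[(1,2) g=3 f=6, (2,3) g=3 f=4, (3,0) g=1 f=6, (3,3) g=2 f=4]; closed=[(2,2), (3,1), (3,2)]

step 1: expand (2,2) (f=4, h=2) → closed; open now [(1,2) g=3 f=6, (2,3) g=3 f=4, (3,0) g=1 f=6, (3,3) g=2 f=4]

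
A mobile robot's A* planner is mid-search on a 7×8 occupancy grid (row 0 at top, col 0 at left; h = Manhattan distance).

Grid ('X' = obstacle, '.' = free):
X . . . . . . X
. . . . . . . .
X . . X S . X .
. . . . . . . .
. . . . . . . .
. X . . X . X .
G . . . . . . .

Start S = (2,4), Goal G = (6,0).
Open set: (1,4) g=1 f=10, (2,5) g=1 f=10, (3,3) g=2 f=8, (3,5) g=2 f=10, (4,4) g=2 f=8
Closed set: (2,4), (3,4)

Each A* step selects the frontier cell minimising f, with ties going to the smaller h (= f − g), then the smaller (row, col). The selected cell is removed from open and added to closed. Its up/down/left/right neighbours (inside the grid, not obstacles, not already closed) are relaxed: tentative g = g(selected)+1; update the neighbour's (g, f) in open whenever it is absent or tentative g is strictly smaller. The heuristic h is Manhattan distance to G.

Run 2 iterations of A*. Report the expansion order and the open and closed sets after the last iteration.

order=[(3,3) → (3,2)]; open=[(1,4) g=1 f=10, (2,2) g=4 f=10, (2,5) g=1 f=10, (3,1) g=4 f=8, (3,5) g=2 f=10, (4,2) g=4 f=8, (4,3) g=3 f=8, (4,4) g=2 f=8]; closed=[(2,4), (3,2), (3,3), (3,4)]

step 1: expand (3,3) (f=8, h=6) → closed; open now [(1,4) g=1 f=10, (2,5) g=1 f=10, (3,2) g=3 f=8, (3,5) g=2 f=10, (4,3) g=3 f=8, (4,4) g=2 f=8]
step 2: expand (3,2) (f=8, h=5) → closed; open now [(1,4) g=1 f=10, (2,2) g=4 f=10, (2,5) g=1 f=10, (3,1) g=4 f=8, (3,5) g=2 f=10, (4,2) g=4 f=8, (4,3) g=3 f=8, (4,4) g=2 f=8]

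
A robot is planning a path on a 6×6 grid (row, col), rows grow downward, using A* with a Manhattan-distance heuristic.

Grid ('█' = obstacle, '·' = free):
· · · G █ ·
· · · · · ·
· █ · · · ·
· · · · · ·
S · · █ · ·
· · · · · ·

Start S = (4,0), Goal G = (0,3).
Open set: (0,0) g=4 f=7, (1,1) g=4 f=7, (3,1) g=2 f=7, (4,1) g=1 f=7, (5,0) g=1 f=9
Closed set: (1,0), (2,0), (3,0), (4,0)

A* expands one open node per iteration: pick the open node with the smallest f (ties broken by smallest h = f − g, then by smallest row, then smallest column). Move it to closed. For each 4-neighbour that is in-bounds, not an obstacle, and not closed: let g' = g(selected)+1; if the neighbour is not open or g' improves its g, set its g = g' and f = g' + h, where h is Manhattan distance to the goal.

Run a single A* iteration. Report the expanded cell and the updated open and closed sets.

step 1: expand (0,0) (f=7, h=3) → closed; open now [(0,1) g=5 f=7, (1,1) g=4 f=7, (3,1) g=2 f=7, (4,1) g=1 f=7, (5,0) g=1 f=9]

expanded=(0,0); open=[(0,1) g=5 f=7, (1,1) g=4 f=7, (3,1) g=2 f=7, (4,1) g=1 f=7, (5,0) g=1 f=9]; closed=[(0,0), (1,0), (2,0), (3,0), (4,0)]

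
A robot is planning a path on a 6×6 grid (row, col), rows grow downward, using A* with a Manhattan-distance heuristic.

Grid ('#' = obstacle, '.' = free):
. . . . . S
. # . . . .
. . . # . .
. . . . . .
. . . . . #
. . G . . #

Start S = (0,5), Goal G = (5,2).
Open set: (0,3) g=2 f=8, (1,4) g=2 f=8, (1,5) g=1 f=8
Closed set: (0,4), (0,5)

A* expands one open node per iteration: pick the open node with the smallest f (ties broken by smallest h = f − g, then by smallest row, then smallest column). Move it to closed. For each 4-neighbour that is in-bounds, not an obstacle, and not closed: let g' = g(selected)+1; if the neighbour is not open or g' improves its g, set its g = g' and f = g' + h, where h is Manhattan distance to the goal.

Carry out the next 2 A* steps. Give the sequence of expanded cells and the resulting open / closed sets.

step 1: expand (0,3) (f=8, h=6) → closed; open now [(0,2) g=3 f=8, (1,3) g=3 f=8, (1,4) g=2 f=8, (1,5) g=1 f=8]
step 2: expand (0,2) (f=8, h=5) → closed; open now [(0,1) g=4 f=10, (1,2) g=4 f=8, (1,3) g=3 f=8, (1,4) g=2 f=8, (1,5) g=1 f=8]

order=[(0,3) → (0,2)]; open=[(0,1) g=4 f=10, (1,2) g=4 f=8, (1,3) g=3 f=8, (1,4) g=2 f=8, (1,5) g=1 f=8]; closed=[(0,2), (0,3), (0,4), (0,5)]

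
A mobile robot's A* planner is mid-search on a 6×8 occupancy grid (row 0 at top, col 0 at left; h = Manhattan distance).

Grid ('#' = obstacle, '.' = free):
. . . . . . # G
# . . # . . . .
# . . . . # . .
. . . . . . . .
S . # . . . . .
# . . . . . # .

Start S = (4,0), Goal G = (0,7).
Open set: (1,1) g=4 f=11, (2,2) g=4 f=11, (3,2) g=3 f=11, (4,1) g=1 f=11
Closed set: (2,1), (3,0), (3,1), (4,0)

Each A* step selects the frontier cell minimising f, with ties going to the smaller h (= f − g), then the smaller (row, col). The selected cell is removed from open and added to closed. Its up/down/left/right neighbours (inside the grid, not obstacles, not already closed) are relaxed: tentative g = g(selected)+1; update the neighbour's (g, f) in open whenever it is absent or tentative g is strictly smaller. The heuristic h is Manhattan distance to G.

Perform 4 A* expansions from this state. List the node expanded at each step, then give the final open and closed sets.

order=[(1,1) → (0,1) → (0,2) → (0,3)]; open=[(0,0) g=6 f=13, (0,4) g=8 f=11, (1,2) g=5 f=11, (2,2) g=4 f=11, (3,2) g=3 f=11, (4,1) g=1 f=11]; closed=[(0,1), (0,2), (0,3), (1,1), (2,1), (3,0), (3,1), (4,0)]

step 1: expand (1,1) (f=11, h=7) → closed; open now [(0,1) g=5 f=11, (1,2) g=5 f=11, (2,2) g=4 f=11, (3,2) g=3 f=11, (4,1) g=1 f=11]
step 2: expand (0,1) (f=11, h=6) → closed; open now [(0,0) g=6 f=13, (0,2) g=6 f=11, (1,2) g=5 f=11, (2,2) g=4 f=11, (3,2) g=3 f=11, (4,1) g=1 f=11]
step 3: expand (0,2) (f=11, h=5) → closed; open now [(0,0) g=6 f=13, (0,3) g=7 f=11, (1,2) g=5 f=11, (2,2) g=4 f=11, (3,2) g=3 f=11, (4,1) g=1 f=11]
step 4: expand (0,3) (f=11, h=4) → closed; open now [(0,0) g=6 f=13, (0,4) g=8 f=11, (1,2) g=5 f=11, (2,2) g=4 f=11, (3,2) g=3 f=11, (4,1) g=1 f=11]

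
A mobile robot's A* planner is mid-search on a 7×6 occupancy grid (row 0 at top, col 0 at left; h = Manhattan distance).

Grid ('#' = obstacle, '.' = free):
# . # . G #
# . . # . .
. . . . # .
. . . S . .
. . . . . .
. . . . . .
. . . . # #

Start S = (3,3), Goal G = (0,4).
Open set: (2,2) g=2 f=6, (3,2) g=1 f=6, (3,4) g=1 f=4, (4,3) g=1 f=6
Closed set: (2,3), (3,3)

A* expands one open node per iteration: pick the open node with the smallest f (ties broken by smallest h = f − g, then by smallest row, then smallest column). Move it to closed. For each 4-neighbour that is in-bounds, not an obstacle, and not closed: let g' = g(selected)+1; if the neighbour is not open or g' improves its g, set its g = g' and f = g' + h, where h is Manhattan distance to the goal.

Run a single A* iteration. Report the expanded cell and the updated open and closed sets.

expanded=(3,4); open=[(2,2) g=2 f=6, (3,2) g=1 f=6, (3,5) g=2 f=6, (4,3) g=1 f=6, (4,4) g=2 f=6]; closed=[(2,3), (3,3), (3,4)]

step 1: expand (3,4) (f=4, h=3) → closed; open now [(2,2) g=2 f=6, (3,2) g=1 f=6, (3,5) g=2 f=6, (4,3) g=1 f=6, (4,4) g=2 f=6]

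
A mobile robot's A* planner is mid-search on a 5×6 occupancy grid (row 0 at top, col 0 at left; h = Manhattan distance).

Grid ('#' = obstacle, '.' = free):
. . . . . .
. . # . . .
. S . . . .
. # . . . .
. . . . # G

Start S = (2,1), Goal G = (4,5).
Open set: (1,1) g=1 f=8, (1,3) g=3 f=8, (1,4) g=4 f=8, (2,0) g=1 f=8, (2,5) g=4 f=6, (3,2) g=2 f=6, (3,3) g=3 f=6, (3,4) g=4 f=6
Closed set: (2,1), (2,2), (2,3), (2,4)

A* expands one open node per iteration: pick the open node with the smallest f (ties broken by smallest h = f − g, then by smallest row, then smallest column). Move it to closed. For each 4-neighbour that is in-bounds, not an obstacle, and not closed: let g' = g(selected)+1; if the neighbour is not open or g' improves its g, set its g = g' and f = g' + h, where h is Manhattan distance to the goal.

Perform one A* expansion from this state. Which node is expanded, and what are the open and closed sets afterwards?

step 1: expand (2,5) (f=6, h=2) → closed; open now [(1,1) g=1 f=8, (1,3) g=3 f=8, (1,4) g=4 f=8, (1,5) g=5 f=8, (2,0) g=1 f=8, (3,2) g=2 f=6, (3,3) g=3 f=6, (3,4) g=4 f=6, (3,5) g=5 f=6]

expanded=(2,5); open=[(1,1) g=1 f=8, (1,3) g=3 f=8, (1,4) g=4 f=8, (1,5) g=5 f=8, (2,0) g=1 f=8, (3,2) g=2 f=6, (3,3) g=3 f=6, (3,4) g=4 f=6, (3,5) g=5 f=6]; closed=[(2,1), (2,2), (2,3), (2,4), (2,5)]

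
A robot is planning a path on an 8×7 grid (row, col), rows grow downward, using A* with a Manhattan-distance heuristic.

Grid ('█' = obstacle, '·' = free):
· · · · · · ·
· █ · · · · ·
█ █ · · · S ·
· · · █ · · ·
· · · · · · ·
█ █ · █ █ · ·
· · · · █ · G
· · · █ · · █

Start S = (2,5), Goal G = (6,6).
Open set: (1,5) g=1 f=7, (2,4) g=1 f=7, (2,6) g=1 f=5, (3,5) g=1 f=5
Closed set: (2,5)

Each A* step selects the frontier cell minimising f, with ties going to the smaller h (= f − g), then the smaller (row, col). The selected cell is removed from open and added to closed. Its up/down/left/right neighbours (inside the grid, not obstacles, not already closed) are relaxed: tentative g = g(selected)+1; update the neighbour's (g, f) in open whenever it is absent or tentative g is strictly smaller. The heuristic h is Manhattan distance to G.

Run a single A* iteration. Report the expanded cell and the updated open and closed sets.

expanded=(2,6); open=[(1,5) g=1 f=7, (1,6) g=2 f=7, (2,4) g=1 f=7, (3,5) g=1 f=5, (3,6) g=2 f=5]; closed=[(2,5), (2,6)]

step 1: expand (2,6) (f=5, h=4) → closed; open now [(1,5) g=1 f=7, (1,6) g=2 f=7, (2,4) g=1 f=7, (3,5) g=1 f=5, (3,6) g=2 f=5]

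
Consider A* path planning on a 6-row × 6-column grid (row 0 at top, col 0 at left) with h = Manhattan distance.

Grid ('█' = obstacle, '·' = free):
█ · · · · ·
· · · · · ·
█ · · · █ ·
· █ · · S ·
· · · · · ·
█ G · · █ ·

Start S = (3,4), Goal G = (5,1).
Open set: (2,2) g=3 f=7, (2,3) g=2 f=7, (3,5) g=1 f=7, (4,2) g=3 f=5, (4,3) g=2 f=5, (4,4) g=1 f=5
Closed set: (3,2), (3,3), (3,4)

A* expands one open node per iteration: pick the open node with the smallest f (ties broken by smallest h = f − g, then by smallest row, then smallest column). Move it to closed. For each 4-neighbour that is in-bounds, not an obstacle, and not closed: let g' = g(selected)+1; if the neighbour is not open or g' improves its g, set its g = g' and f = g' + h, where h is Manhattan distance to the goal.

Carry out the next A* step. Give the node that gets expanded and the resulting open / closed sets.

step 1: expand (4,2) (f=5, h=2) → closed; open now [(2,2) g=3 f=7, (2,3) g=2 f=7, (3,5) g=1 f=7, (4,1) g=4 f=5, (4,3) g=2 f=5, (4,4) g=1 f=5, (5,2) g=4 f=5]

expanded=(4,2); open=[(2,2) g=3 f=7, (2,3) g=2 f=7, (3,5) g=1 f=7, (4,1) g=4 f=5, (4,3) g=2 f=5, (4,4) g=1 f=5, (5,2) g=4 f=5]; closed=[(3,2), (3,3), (3,4), (4,2)]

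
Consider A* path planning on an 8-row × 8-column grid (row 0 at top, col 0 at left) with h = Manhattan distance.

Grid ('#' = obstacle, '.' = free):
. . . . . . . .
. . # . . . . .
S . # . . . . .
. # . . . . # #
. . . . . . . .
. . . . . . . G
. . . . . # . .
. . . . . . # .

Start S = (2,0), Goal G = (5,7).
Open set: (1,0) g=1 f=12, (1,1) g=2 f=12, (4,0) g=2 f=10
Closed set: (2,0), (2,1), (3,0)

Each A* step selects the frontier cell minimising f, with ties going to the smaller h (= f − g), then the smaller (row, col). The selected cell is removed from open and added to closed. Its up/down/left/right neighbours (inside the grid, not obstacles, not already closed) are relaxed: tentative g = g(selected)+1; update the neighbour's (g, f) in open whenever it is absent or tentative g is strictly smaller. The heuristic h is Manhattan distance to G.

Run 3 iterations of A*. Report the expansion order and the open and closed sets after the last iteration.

step 1: expand (4,0) (f=10, h=8) → closed; open now [(1,0) g=1 f=12, (1,1) g=2 f=12, (4,1) g=3 f=10, (5,0) g=3 f=10]
step 2: expand (4,1) (f=10, h=7) → closed; open now [(1,0) g=1 f=12, (1,1) g=2 f=12, (4,2) g=4 f=10, (5,0) g=3 f=10, (5,1) g=4 f=10]
step 3: expand (4,2) (f=10, h=6) → closed; open now [(1,0) g=1 f=12, (1,1) g=2 f=12, (3,2) g=5 f=12, (4,3) g=5 f=10, (5,0) g=3 f=10, (5,1) g=4 f=10, (5,2) g=5 f=10]

order=[(4,0) → (4,1) → (4,2)]; open=[(1,0) g=1 f=12, (1,1) g=2 f=12, (3,2) g=5 f=12, (4,3) g=5 f=10, (5,0) g=3 f=10, (5,1) g=4 f=10, (5,2) g=5 f=10]; closed=[(2,0), (2,1), (3,0), (4,0), (4,1), (4,2)]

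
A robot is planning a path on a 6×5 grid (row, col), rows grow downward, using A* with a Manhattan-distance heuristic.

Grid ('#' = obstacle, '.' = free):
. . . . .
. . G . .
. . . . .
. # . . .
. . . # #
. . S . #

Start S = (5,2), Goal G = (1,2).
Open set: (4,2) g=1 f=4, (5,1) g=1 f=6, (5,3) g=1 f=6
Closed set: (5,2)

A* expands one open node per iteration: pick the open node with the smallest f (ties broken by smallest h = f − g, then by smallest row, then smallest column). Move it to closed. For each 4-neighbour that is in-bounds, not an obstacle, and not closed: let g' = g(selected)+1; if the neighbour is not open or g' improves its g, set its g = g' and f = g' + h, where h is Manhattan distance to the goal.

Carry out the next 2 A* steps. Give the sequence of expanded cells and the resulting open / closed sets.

order=[(4,2) → (3,2)]; open=[(2,2) g=3 f=4, (3,3) g=3 f=6, (4,1) g=2 f=6, (5,1) g=1 f=6, (5,3) g=1 f=6]; closed=[(3,2), (4,2), (5,2)]

step 1: expand (4,2) (f=4, h=3) → closed; open now [(3,2) g=2 f=4, (4,1) g=2 f=6, (5,1) g=1 f=6, (5,3) g=1 f=6]
step 2: expand (3,2) (f=4, h=2) → closed; open now [(2,2) g=3 f=4, (3,3) g=3 f=6, (4,1) g=2 f=6, (5,1) g=1 f=6, (5,3) g=1 f=6]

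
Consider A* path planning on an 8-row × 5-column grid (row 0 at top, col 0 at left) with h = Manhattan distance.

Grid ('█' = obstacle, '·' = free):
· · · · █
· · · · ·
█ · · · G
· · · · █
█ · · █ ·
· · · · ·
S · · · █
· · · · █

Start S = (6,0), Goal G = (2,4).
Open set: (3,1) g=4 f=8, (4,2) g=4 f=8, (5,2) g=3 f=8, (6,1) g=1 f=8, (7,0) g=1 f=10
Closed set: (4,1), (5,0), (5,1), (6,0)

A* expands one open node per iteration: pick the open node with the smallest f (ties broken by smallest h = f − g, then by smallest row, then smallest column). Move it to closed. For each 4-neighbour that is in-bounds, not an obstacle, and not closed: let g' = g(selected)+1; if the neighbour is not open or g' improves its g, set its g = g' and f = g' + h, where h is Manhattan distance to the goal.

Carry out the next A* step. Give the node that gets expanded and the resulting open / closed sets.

expanded=(3,1); open=[(2,1) g=5 f=8, (3,0) g=5 f=10, (3,2) g=5 f=8, (4,2) g=4 f=8, (5,2) g=3 f=8, (6,1) g=1 f=8, (7,0) g=1 f=10]; closed=[(3,1), (4,1), (5,0), (5,1), (6,0)]

step 1: expand (3,1) (f=8, h=4) → closed; open now [(2,1) g=5 f=8, (3,0) g=5 f=10, (3,2) g=5 f=8, (4,2) g=4 f=8, (5,2) g=3 f=8, (6,1) g=1 f=8, (7,0) g=1 f=10]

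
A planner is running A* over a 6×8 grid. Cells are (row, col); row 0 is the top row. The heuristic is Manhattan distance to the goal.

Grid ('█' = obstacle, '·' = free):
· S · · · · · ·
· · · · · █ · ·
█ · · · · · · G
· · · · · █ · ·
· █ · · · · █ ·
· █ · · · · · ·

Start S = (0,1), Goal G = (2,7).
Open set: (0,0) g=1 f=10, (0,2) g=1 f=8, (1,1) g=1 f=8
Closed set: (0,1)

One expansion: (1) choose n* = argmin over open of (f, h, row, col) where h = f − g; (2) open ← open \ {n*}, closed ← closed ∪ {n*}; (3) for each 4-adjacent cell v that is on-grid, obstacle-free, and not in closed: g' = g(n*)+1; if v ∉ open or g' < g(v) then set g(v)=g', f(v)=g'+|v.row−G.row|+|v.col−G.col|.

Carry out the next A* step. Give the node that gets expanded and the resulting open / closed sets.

expanded=(0,2); open=[(0,0) g=1 f=10, (0,3) g=2 f=8, (1,1) g=1 f=8, (1,2) g=2 f=8]; closed=[(0,1), (0,2)]

step 1: expand (0,2) (f=8, h=7) → closed; open now [(0,0) g=1 f=10, (0,3) g=2 f=8, (1,1) g=1 f=8, (1,2) g=2 f=8]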